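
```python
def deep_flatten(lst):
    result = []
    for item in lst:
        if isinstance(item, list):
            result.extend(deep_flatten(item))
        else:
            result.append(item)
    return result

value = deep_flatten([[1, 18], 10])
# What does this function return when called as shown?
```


deep_flatten([[1, 18], 10])
Processing each element:
  [1, 18] is a list -> deep_flatten recursively -> [1, 18]
  10 is not a list -> append 10
= [1, 18, 10]


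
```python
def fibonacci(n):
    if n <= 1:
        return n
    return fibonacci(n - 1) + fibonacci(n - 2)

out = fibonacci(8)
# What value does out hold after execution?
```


fibonacci(8)
= fibonacci(7) + fibonacci(6)
= (fibonacci(6) + fibonacci(5)) + fibonacci(6)
Computing bottom-up: fibonacci(0)=0, fibonacci(1)=1, fibonacci(2)=1, fibonacci(3)=2, fibonacci(4)=3, fibonacci(5)=5, fibonacci(6)=8, fibonacci(7)=13, fibonacci(8)=21
= 21


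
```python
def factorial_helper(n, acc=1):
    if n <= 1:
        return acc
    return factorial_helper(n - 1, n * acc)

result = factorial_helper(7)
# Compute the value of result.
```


factorial_helper(7, 1)
= factorial_helper(6, 7 * 1) = factorial_helper(6, 7)
= factorial_helper(5, 6 * 7) = factorial_helper(5, 42)
= factorial_helper(4, 5 * 42) = factorial_helper(4, 210)
= factorial_helper(3, 4 * 210) = factorial_helper(3, 840)
= factorial_helper(2, 3 * 840) = factorial_helper(2, 2520)
= factorial_helper(1, 2 * 2520) = factorial_helper(1, 5040)
n <= 1, return acc = 5040


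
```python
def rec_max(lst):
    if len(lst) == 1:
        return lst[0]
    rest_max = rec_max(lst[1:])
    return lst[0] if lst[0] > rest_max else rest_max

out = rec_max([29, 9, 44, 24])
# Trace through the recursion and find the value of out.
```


rec_max([29, 9, 44, 24])
= compare 29 with rec_max([9, 44, 24])
= compare 9 with rec_max([44, 24])
= compare 44 with rec_max([24])
Base: rec_max([24]) = 24
compare 44 with 24: max = 44
compare 9 with 44: max = 44
compare 29 with 44: max = 44
= 44


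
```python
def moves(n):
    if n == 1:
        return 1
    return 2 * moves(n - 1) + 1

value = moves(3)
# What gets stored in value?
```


moves(3)
= 2 * moves(2) + 1
= 2 * (2 * moves(1) + 1) + 1
Now compute bottom-up:
moves(1) = 1
moves(2) = 2 * 1 + 1 = 3
moves(3) = 2 * 3 + 1 = 7
= 7


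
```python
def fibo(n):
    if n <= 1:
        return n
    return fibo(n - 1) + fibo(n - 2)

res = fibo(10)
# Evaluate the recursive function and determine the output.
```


fibo(10)
= fibo(9) + fibo(8)
= (fibo(8) + fibo(7)) + fibo(8)
Computing bottom-up: fibo(0)=0, fibo(1)=1, fibo(2)=1, fibo(3)=2, fibo(4)=3, fibo(5)=5, fibo(6)=8, fibo(7)=13, fibo(8)=21, fibo(9)=34, fibo(10)=55
= 55


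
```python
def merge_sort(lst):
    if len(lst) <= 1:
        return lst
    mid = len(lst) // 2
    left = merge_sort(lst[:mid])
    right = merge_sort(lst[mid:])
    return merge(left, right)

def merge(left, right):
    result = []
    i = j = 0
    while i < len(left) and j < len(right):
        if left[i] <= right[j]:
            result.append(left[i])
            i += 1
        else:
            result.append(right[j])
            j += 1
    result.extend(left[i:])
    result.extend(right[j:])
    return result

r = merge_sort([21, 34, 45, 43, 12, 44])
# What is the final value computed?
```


merge_sort([21, 34, 45, 43, 12, 44])
Split into [21, 34, 45] and [43, 12, 44]
Left sorted: [21, 34, 45]
Right sorted: [12, 43, 44]
Merge [21, 34, 45] and [12, 43, 44]
= [12, 21, 34, 43, 44, 45]


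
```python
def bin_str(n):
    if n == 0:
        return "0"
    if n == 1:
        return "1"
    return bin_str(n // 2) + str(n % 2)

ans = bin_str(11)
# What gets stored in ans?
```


bin_str(11)
= bin_str(5) + "1"
= bin_str(2) + "1" + "1"
= bin_str(1) + "0" + "1" + "1"
= "1" + "0" + "1" + "1"
= "1011"


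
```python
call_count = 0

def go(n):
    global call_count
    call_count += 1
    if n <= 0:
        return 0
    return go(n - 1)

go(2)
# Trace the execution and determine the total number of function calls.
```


go(2) calls go(1) calls ... calls go(0)
Total calls: 2 + 1 (for base case) = 3


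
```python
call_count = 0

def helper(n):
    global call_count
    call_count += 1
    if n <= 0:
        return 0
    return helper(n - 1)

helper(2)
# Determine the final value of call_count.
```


helper(2) calls helper(1) calls ... calls helper(0)
Total calls: 2 + 1 (for base case) = 3


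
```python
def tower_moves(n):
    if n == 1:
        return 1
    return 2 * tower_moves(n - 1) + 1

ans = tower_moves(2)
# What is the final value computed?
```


tower_moves(2)
= 2 * tower_moves(1) + 1
Now compute bottom-up:
tower_moves(1) = 1
tower_moves(2) = 2 * 1 + 1 = 3
= 3


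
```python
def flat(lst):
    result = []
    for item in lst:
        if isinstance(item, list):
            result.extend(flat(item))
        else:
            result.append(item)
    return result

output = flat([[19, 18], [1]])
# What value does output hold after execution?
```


flat([[19, 18], [1]])
Processing each element:
  [19, 18] is a list -> flat recursively -> [19, 18]
  [1] is a list -> flat recursively -> [1]
= [19, 18, 1]


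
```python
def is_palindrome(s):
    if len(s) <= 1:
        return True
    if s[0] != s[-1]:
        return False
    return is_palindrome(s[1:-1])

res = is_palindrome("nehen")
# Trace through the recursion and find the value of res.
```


is_palindrome("nehen")
"nehen": s[0]='n' == s[-1]='n' -> is_palindrome("ehe")
"ehe": s[0]='e' == s[-1]='e' -> is_palindrome("h")
"h": len <= 1 -> True
= True


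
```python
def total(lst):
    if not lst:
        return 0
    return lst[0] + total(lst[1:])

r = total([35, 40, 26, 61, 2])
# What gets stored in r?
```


total([35, 40, 26, 61, 2])
= 35 + total([40, 26, 61, 2])
= 35 + 40 + total([26, 61, 2])
= 35 + 40 + 26 + total([61, 2])
= 35 + 40 + 26 + 61 + total([2])
= 35 + 40 + 26 + 61 + 2 + total([])
= 35 + 40 + 26 + 61 + 2 + 0
= 164


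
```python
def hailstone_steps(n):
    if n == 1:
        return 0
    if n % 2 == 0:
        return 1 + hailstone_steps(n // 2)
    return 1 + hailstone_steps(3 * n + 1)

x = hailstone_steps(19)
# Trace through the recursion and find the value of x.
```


hailstone_steps(19)
19 is odd -> 3*19+1 = 58 -> hailstone_steps(58)
58 is even -> hailstone_steps(29)
29 is odd -> 3*29+1 = 88 -> hailstone_steps(88)
88 is even -> hailstone_steps(44)
44 is even -> hailstone_steps(22)
22 is even -> hailstone_steps(11)
11 is odd -> 3*11+1 = 34 -> hailstone_steps(34)
34 is even -> hailstone_steps(17)
17 is odd -> 3*17+1 = 52 -> hailstone_steps(52)
52 is even -> hailstone_steps(26)
26 is even -> hailstone_steps(13)
13 is odd -> 3*13+1 = 40 -> hailstone_steps(40)
40 is even -> hailstone_steps(20)
20 is even -> hailstone_steps(10)
10 is even -> hailstone_steps(5)
5 is odd -> 3*5+1 = 16 -> hailstone_steps(16)
16 is even -> hailstone_steps(8)
8 is even -> hailstone_steps(4)
4 is even -> hailstone_steps(2)
2 is even -> hailstone_steps(1)
Reached 1 after 20 steps
= 20


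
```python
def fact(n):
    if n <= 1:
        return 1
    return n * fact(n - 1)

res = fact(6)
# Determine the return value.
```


fact(6)
= 6 * fact(5)
= 6 * 5 * fact(4)
= 6 * 5 * 4 * fact(3)
= 6 * 5 * 4 * 3 * fact(2)
= 6 * 5 * 4 * 3 * 2 * fact(1)
= 6 * 5 * 4 * 3 * 2 * 1
= 720


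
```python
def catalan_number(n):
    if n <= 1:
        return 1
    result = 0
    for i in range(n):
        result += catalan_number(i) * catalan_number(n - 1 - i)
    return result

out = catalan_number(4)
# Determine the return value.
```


catalan_number(4)
= sum of catalan_number(i) * catalan_number(4-1-i) for i in 0..3
First compute sub-values bottom-up:
  catalan_number(0) = 1, catalan_number(1) = 1
  catalan_number(2) = 1*1 + 1*1 = 2
  catalan_number(3) = 1*2 + 1*1 + 2*1 = 5
Now catalan_number(4):
  catalan_number(0)*catalan_number(3) = 1*5 = 5
  catalan_number(1)*catalan_number(2) = 1*2 = 2
  catalan_number(2)*catalan_number(1) = 2*1 = 2
  catalan_number(3)*catalan_number(0) = 5*1 = 5
= 5 + 2 + 2 + 5
= 14


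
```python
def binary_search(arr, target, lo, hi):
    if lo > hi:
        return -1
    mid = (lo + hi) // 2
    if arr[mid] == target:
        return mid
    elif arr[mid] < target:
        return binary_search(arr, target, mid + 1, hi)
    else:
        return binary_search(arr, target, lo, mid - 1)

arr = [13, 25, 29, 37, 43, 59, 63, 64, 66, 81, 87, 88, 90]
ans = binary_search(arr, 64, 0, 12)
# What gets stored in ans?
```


binary_search(arr, 64, 0, 12)
lo=0, hi=12, mid=6, arr[mid]=63
63 < 64, search right half
lo=7, hi=12, mid=9, arr[mid]=81
81 > 64, search left half
lo=7, hi=8, mid=7, arr[mid]=64
arr[7] == 64, found at index 7
= 7


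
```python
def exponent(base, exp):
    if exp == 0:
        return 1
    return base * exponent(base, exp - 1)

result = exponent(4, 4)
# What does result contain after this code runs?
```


exponent(4, 4)
= 4 * exponent(4, 3)
= 4 * 4 * exponent(4, 2)
= 4 * 4 * 4 * exponent(4, 1)
= 4 * 4 * 4 * 4 * exponent(4, 0)
= 4 * 4 * 4 * 4 * 1
= 256


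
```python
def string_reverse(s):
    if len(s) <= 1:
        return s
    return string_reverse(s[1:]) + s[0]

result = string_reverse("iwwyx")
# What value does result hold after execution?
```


string_reverse("iwwyx")
= string_reverse("wwyx") + "i"
= string_reverse("wyx") + "w" + "i"
= string_reverse("yx") + "w" + "w" + "i"
= string_reverse("x") + "y" + "w" + "w" + "i"
= "x" + "y" + "w" + "w" + "i"
= "xywwi"


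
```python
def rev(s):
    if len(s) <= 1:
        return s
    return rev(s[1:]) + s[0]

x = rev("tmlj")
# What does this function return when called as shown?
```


rev("tmlj")
= rev("mlj") + "t"
= rev("lj") + "m" + "t"
= rev("j") + "l" + "m" + "t"
= "j" + "l" + "m" + "t"
= "jlmt"


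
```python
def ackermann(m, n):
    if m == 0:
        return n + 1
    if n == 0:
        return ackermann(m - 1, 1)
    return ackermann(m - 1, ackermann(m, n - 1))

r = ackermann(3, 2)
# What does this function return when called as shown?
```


ackermann(3, 2)
= ackermann(2, ackermann(3, 1))
First compute ackermann(3, 1) = 13
= ackermann(2, 13)
= 29


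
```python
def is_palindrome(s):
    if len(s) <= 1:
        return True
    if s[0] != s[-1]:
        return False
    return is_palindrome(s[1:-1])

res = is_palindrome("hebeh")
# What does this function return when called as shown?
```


is_palindrome("hebeh")
"hebeh": s[0]='h' == s[-1]='h' -> is_palindrome("ebe")
"ebe": s[0]='e' == s[-1]='e' -> is_palindrome("b")
"b": len <= 1 -> True
= True


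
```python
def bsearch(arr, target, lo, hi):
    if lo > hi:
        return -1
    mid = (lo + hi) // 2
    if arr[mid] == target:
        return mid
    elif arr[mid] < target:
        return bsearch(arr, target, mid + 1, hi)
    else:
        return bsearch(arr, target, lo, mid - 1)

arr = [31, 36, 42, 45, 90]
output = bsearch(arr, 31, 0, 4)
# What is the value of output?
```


bsearch(arr, 31, 0, 4)
lo=0, hi=4, mid=2, arr[mid]=42
42 > 31, search left half
lo=0, hi=1, mid=0, arr[mid]=31
arr[0] == 31, found at index 0
= 0


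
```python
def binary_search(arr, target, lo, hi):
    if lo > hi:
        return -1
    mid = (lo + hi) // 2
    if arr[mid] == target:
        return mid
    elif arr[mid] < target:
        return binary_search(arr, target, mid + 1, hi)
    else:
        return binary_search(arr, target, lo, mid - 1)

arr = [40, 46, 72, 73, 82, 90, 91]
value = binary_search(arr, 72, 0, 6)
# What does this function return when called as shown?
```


binary_search(arr, 72, 0, 6)
lo=0, hi=6, mid=3, arr[mid]=73
73 > 72, search left half
lo=0, hi=2, mid=1, arr[mid]=46
46 < 72, search right half
lo=2, hi=2, mid=2, arr[mid]=72
arr[2] == 72, found at index 2
= 2


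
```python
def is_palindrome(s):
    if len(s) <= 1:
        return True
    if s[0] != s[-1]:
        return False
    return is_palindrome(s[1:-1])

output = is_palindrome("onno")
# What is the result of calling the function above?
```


is_palindrome("onno")
"onno": s[0]='o' == s[-1]='o' -> is_palindrome("nn")
"nn": s[0]='n' == s[-1]='n' -> is_palindrome("")
"": len <= 1 -> True
= True


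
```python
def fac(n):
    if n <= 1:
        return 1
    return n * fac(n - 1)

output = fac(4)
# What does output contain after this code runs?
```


fac(4)
= 4 * fac(3)
= 4 * 3 * fac(2)
= 4 * 3 * 2 * fac(1)
= 4 * 3 * 2 * 1
= 24


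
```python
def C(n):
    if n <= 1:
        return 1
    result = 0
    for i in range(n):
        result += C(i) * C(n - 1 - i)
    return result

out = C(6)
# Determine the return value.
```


C(6)
= sum of C(i) * C(6-1-i) for i in 0..5
First compute sub-values bottom-up:
  C(0) = 1, C(1) = 1
  C(2) = 1*1 + 1*1 = 2
  C(3) = 1*2 + 1*1 + 2*1 = 5
  C(4) = 1*5 + 1*2 + 2*1 + 5*1 = 14
  C(5) = 1*14 + 1*5 + 2*2 + 5*1 + 14*1 = 42
Now C(6):
  C(0)*C(5) = 1*42 = 42
  C(1)*C(4) = 1*14 = 14
  C(2)*C(3) = 2*5 = 10
  C(3)*C(2) = 5*2 = 10
  C(4)*C(1) = 14*1 = 14
  C(5)*C(0) = 42*1 = 42
= 42 + 14 + 10 + 10 + 14 + 42
= 132


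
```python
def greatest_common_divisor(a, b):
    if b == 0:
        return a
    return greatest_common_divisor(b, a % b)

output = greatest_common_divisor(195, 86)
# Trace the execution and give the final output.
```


greatest_common_divisor(195, 86)
= greatest_common_divisor(86, 195 % 86) = greatest_common_divisor(86, 23)
= greatest_common_divisor(23, 86 % 23) = greatest_common_divisor(23, 17)
= greatest_common_divisor(17, 23 % 17) = greatest_common_divisor(17, 6)
= greatest_common_divisor(6, 17 % 6) = greatest_common_divisor(6, 5)
= greatest_common_divisor(5, 6 % 5) = greatest_common_divisor(5, 1)
= greatest_common_divisor(1, 5 % 1) = greatest_common_divisor(1, 0)
b == 0, return a = 1


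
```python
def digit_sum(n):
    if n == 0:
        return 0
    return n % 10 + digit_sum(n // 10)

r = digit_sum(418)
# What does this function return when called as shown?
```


digit_sum(418)
= 8 + digit_sum(41)
= 8 + 1 + digit_sum(4)
= 8 + 1 + 4 + digit_sum(0)
= 8 + 1 + 4 + 0
= 13


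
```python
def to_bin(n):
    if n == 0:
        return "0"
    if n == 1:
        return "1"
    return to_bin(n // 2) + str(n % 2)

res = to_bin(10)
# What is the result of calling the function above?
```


to_bin(10)
= to_bin(5) + "0"
= to_bin(2) + "1" + "0"
= to_bin(1) + "0" + "1" + "0"
= "1" + "0" + "1" + "0"
= "1010"


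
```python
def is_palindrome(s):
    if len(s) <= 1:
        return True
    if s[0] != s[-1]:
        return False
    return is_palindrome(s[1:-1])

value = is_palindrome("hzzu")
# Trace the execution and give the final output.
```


is_palindrome("hzzu")
"hzzu": s[0]='h' != s[-1]='u' -> False
= False


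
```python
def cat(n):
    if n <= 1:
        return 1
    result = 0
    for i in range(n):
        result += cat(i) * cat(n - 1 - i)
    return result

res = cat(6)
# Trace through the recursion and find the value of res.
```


cat(6)
= sum of cat(i) * cat(6-1-i) for i in 0..5
First compute sub-values bottom-up:
  cat(0) = 1, cat(1) = 1
  cat(2) = 1*1 + 1*1 = 2
  cat(3) = 1*2 + 1*1 + 2*1 = 5
  cat(4) = 1*5 + 1*2 + 2*1 + 5*1 = 14
  cat(5) = 1*14 + 1*5 + 2*2 + 5*1 + 14*1 = 42
Now cat(6):
  cat(0)*cat(5) = 1*42 = 42
  cat(1)*cat(4) = 1*14 = 14
  cat(2)*cat(3) = 2*5 = 10
  cat(3)*cat(2) = 5*2 = 10
  cat(4)*cat(1) = 14*1 = 14
  cat(5)*cat(0) = 42*1 = 42
= 42 + 14 + 10 + 10 + 14 + 42
= 132


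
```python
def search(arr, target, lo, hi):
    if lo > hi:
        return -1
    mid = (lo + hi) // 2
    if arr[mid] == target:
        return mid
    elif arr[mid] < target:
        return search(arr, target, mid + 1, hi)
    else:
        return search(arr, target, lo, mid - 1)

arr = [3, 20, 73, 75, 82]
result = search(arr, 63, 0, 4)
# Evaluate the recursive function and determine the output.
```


search(arr, 63, 0, 4)
lo=0, hi=4, mid=2, arr[mid]=73
73 > 63, search left half
lo=0, hi=1, mid=0, arr[mid]=3
3 < 63, search right half
lo=1, hi=1, mid=1, arr[mid]=20
20 < 63, search right half
lo > hi, target not found, return -1
= -1


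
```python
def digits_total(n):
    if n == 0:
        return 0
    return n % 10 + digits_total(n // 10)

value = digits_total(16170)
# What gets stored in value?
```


digits_total(16170)
= 0 + digits_total(1617)
= 0 + 7 + digits_total(161)
= 0 + 7 + 1 + digits_total(16)
= 0 + 7 + 1 + 6 + digits_total(1)
= 0 + 7 + 1 + 6 + 1 + digits_total(0)
= 0 + 7 + 1 + 6 + 1 + 0
= 15


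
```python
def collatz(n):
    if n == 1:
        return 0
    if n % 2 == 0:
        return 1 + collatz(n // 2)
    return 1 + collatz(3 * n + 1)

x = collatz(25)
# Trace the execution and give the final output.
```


collatz(25)
25 is odd -> 3*25+1 = 76 -> collatz(76)
76 is even -> collatz(38)
38 is even -> collatz(19)
19 is odd -> 3*19+1 = 58 -> collatz(58)
58 is even -> collatz(29)
29 is odd -> 3*29+1 = 88 -> collatz(88)
88 is even -> collatz(44)
44 is even -> collatz(22)
22 is even -> collatz(11)
11 is odd -> 3*11+1 = 34 -> collatz(34)
34 is even -> collatz(17)
17 is odd -> 3*17+1 = 52 -> collatz(52)
52 is even -> collatz(26)
26 is even -> collatz(13)
13 is odd -> 3*13+1 = 40 -> collatz(40)
40 is even -> collatz(20)
20 is even -> collatz(10)
10 is even -> collatz(5)
5 is odd -> 3*5+1 = 16 -> collatz(16)
16 is even -> collatz(8)
8 is even -> collatz(4)
4 is even -> collatz(2)
2 is even -> collatz(1)
Reached 1 after 23 steps
= 23


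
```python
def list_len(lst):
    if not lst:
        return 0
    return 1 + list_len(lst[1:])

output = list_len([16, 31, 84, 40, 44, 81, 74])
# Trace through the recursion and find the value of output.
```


list_len([16, 31, 84, 40, 44, 81, 74])
= 1 + list_len([31, 84, 40, 44, 81, 74])
= 1 + 1 + list_len([84, 40, 44, 81, 74])
= 1 + 1 + 1 + list_len([40, 44, 81, 74])
= 1 + 1 + 1 + 1 + list_len([44, 81, 74])
= 1 + 1 + 1 + 1 + 1 + list_len([81, 74])
= 1 + 1 + 1 + 1 + 1 + 1 + list_len([74])
= 1 + 1 + 1 + 1 + 1 + 1 + 1 + list_len([])
= 1 + 1 + 1 + 1 + 1 + 1 + 1 + 0
= 7


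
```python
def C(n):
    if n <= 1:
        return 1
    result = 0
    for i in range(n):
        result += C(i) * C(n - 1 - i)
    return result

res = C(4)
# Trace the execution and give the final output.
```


C(4)
= sum of C(i) * C(4-1-i) for i in 0..3
First compute sub-values bottom-up:
  C(0) = 1, C(1) = 1
  C(2) = 1*1 + 1*1 = 2
  C(3) = 1*2 + 1*1 + 2*1 = 5
Now C(4):
  C(0)*C(3) = 1*5 = 5
  C(1)*C(2) = 1*2 = 2
  C(2)*C(1) = 2*1 = 2
  C(3)*C(0) = 5*1 = 5
= 5 + 2 + 2 + 5
= 14


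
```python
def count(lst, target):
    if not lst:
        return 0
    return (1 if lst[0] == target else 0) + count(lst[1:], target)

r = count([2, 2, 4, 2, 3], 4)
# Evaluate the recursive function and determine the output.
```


count([2, 2, 4, 2, 3], 4)
lst[0]=2 != 4: 0 + count([2, 4, 2, 3], 4)
lst[0]=2 != 4: 0 + count([4, 2, 3], 4)
lst[0]=4 == 4: 1 + count([2, 3], 4)
lst[0]=2 != 4: 0 + count([3], 4)
lst[0]=3 != 4: 0 + count([], 4)
= 1


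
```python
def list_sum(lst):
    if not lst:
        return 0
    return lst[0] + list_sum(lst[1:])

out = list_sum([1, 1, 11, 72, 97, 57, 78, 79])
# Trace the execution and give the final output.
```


list_sum([1, 1, 11, 72, 97, 57, 78, 79])
= 1 + list_sum([1, 11, 72, 97, 57, 78, 79])
= 1 + 1 + list_sum([11, 72, 97, 57, 78, 79])
= 1 + 1 + 11 + list_sum([72, 97, 57, 78, 79])
= 1 + 1 + 11 + 72 + list_sum([97, 57, 78, 79])
= 1 + 1 + 11 + 72 + 97 + list_sum([57, 78, 79])
= 1 + 1 + 11 + 72 + 97 + 57 + list_sum([78, 79])
= 1 + 1 + 11 + 72 + 97 + 57 + 78 + list_sum([79])
= 1 + 1 + 11 + 72 + 97 + 57 + 78 + 79 + list_sum([])
= 1 + 1 + 11 + 72 + 97 + 57 + 78 + 79 + 0
= 396


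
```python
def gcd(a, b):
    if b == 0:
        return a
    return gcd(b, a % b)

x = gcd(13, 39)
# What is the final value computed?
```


gcd(13, 39)
= gcd(39, 13 % 39) = gcd(39, 13)
= gcd(13, 39 % 13) = gcd(13, 0)
b == 0, return a = 13


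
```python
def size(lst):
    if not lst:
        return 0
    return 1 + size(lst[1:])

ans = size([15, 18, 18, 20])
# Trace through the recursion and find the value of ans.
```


size([15, 18, 18, 20])
= 1 + size([18, 18, 20])
= 1 + 1 + size([18, 20])
= 1 + 1 + 1 + size([20])
= 1 + 1 + 1 + 1 + size([])
= 1 + 1 + 1 + 1 + 0
= 4


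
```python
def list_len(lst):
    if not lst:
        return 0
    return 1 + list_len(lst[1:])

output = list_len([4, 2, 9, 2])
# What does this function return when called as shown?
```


list_len([4, 2, 9, 2])
= 1 + list_len([2, 9, 2])
= 1 + 1 + list_len([9, 2])
= 1 + 1 + 1 + list_len([2])
= 1 + 1 + 1 + 1 + list_len([])
= 1 + 1 + 1 + 1 + 0
= 4


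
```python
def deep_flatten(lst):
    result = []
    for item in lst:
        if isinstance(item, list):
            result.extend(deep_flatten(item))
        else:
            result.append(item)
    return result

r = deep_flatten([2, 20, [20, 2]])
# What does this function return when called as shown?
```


deep_flatten([2, 20, [20, 2]])
Processing each element:
  2 is not a list -> append 2
  20 is not a list -> append 20
  [20, 2] is a list -> deep_flatten recursively -> [20, 2]
= [2, 20, 20, 2]


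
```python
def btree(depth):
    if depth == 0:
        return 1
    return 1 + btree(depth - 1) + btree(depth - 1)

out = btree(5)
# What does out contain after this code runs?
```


btree(5)
= 1 + btree(4) + btree(4)
= 1 + 2 * btree(4)
btree(k) = 2^(k+1) - 1
btree(0) = 1
btree(1) = 3
btree(2) = 7
btree(3) = 15
btree(4) = 31
btree(5) = 2^6 - 1 = 63


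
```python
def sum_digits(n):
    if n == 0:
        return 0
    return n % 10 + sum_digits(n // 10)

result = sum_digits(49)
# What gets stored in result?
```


sum_digits(49)
= 9 + sum_digits(4)
= 9 + 4 + sum_digits(0)
= 9 + 4 + 0
= 13


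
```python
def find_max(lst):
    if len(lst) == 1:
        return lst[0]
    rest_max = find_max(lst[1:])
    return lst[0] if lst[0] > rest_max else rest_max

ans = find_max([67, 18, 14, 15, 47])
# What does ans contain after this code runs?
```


find_max([67, 18, 14, 15, 47])
= compare 67 with find_max([18, 14, 15, 47])
= compare 18 with find_max([14, 15, 47])
= compare 14 with find_max([15, 47])
= compare 15 with find_max([47])
Base: find_max([47]) = 47
compare 15 with 47: max = 47
compare 14 with 47: max = 47
compare 18 with 47: max = 47
compare 67 with 47: max = 67
= 67


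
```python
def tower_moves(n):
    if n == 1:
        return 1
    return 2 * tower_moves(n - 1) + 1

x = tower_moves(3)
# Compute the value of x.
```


tower_moves(3)
= 2 * tower_moves(2) + 1
= 2 * (2 * tower_moves(1) + 1) + 1
Now compute bottom-up:
tower_moves(1) = 1
tower_moves(2) = 2 * 1 + 1 = 3
tower_moves(3) = 2 * 3 + 1 = 7
= 7


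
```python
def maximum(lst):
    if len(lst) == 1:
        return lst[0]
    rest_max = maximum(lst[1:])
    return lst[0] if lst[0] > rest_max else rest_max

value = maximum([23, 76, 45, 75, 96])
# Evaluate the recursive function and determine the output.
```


maximum([23, 76, 45, 75, 96])
= compare 23 with maximum([76, 45, 75, 96])
= compare 76 with maximum([45, 75, 96])
= compare 45 with maximum([75, 96])
= compare 75 with maximum([96])
Base: maximum([96]) = 96
compare 75 with 96: max = 96
compare 45 with 96: max = 96
compare 76 with 96: max = 96
compare 23 with 96: max = 96
= 96


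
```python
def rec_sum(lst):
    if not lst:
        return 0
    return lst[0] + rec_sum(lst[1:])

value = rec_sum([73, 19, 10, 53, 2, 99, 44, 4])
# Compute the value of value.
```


rec_sum([73, 19, 10, 53, 2, 99, 44, 4])
= 73 + rec_sum([19, 10, 53, 2, 99, 44, 4])
= 73 + 19 + rec_sum([10, 53, 2, 99, 44, 4])
= 73 + 19 + 10 + rec_sum([53, 2, 99, 44, 4])
= 73 + 19 + 10 + 53 + rec_sum([2, 99, 44, 4])
= 73 + 19 + 10 + 53 + 2 + rec_sum([99, 44, 4])
= 73 + 19 + 10 + 53 + 2 + 99 + rec_sum([44, 4])
= 73 + 19 + 10 + 53 + 2 + 99 + 44 + rec_sum([4])
= 73 + 19 + 10 + 53 + 2 + 99 + 44 + 4 + rec_sum([])
= 73 + 19 + 10 + 53 + 2 + 99 + 44 + 4 + 0
= 304


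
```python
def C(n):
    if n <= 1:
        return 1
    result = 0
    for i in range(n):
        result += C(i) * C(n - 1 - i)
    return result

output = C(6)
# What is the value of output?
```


C(6)
= sum of C(i) * C(6-1-i) for i in 0..5
First compute sub-values bottom-up:
  C(0) = 1, C(1) = 1
  C(2) = 1*1 + 1*1 = 2
  C(3) = 1*2 + 1*1 + 2*1 = 5
  C(4) = 1*5 + 1*2 + 2*1 + 5*1 = 14
  C(5) = 1*14 + 1*5 + 2*2 + 5*1 + 14*1 = 42
Now C(6):
  C(0)*C(5) = 1*42 = 42
  C(1)*C(4) = 1*14 = 14
  C(2)*C(3) = 2*5 = 10
  C(3)*C(2) = 5*2 = 10
  C(4)*C(1) = 14*1 = 14
  C(5)*C(0) = 42*1 = 42
= 42 + 14 + 10 + 10 + 14 + 42
= 132


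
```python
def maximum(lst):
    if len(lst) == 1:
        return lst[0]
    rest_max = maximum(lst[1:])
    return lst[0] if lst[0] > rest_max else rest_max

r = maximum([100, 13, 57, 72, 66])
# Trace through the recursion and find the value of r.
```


maximum([100, 13, 57, 72, 66])
= compare 100 with maximum([13, 57, 72, 66])
= compare 13 with maximum([57, 72, 66])
= compare 57 with maximum([72, 66])
= compare 72 with maximum([66])
Base: maximum([66]) = 66
compare 72 with 66: max = 72
compare 57 with 72: max = 72
compare 13 with 72: max = 72
compare 100 with 72: max = 100
= 100


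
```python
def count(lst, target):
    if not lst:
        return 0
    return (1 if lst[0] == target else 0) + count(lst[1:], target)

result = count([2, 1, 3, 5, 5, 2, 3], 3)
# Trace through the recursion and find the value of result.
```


count([2, 1, 3, 5, 5, 2, 3], 3)
lst[0]=2 != 3: 0 + count([1, 3, 5, 5, 2, 3], 3)
lst[0]=1 != 3: 0 + count([3, 5, 5, 2, 3], 3)
lst[0]=3 == 3: 1 + count([5, 5, 2, 3], 3)
lst[0]=5 != 3: 0 + count([5, 2, 3], 3)
lst[0]=5 != 3: 0 + count([2, 3], 3)
lst[0]=2 != 3: 0 + count([3], 3)
lst[0]=3 == 3: 1 + count([], 3)
= 2


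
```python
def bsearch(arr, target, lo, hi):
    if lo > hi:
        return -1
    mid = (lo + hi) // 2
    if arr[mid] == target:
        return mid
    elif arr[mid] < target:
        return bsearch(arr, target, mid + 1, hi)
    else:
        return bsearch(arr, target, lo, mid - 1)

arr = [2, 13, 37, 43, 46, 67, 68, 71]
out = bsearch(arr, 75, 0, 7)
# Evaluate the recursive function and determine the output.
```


bsearch(arr, 75, 0, 7)
lo=0, hi=7, mid=3, arr[mid]=43
43 < 75, search right half
lo=4, hi=7, mid=5, arr[mid]=67
67 < 75, search right half
lo=6, hi=7, mid=6, arr[mid]=68
68 < 75, search right half
lo=7, hi=7, mid=7, arr[mid]=71
71 < 75, search right half
lo > hi, target not found, return -1
= -1


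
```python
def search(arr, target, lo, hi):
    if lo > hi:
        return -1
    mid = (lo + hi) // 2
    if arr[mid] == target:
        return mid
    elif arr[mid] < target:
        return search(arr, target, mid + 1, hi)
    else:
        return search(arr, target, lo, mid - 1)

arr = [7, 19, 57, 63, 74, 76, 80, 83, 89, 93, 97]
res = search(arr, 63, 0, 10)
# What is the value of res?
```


search(arr, 63, 0, 10)
lo=0, hi=10, mid=5, arr[mid]=76
76 > 63, search left half
lo=0, hi=4, mid=2, arr[mid]=57
57 < 63, search right half
lo=3, hi=4, mid=3, arr[mid]=63
arr[3] == 63, found at index 3
= 3


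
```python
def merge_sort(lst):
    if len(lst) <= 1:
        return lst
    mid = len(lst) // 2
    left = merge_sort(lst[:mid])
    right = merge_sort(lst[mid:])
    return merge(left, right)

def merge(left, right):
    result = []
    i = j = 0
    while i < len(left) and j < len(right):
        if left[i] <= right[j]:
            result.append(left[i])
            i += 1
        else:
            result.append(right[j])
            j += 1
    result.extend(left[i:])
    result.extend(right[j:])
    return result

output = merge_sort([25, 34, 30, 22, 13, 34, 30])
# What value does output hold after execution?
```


merge_sort([25, 34, 30, 22, 13, 34, 30])
Split into [25, 34, 30] and [22, 13, 34, 30]
Left sorted: [25, 30, 34]
Right sorted: [13, 22, 30, 34]
Merge [25, 30, 34] and [13, 22, 30, 34]
= [13, 22, 25, 30, 30, 34, 34]


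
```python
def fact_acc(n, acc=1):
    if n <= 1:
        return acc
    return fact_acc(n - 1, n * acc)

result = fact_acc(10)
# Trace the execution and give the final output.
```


fact_acc(10, 1)
= fact_acc(9, 10 * 1) = fact_acc(9, 10)
= fact_acc(8, 9 * 10) = fact_acc(8, 90)
= fact_acc(7, 8 * 90) = fact_acc(7, 720)
= fact_acc(6, 7 * 720) = fact_acc(6, 5040)
= fact_acc(5, 6 * 5040) = fact_acc(5, 30240)
= fact_acc(4, 5 * 30240) = fact_acc(4, 151200)
= fact_acc(3, 4 * 151200) = fact_acc(3, 604800)
= fact_acc(2, 3 * 604800) = fact_acc(2, 1814400)
= fact_acc(1, 2 * 1814400) = fact_acc(1, 3628800)
n <= 1, return acc = 3628800


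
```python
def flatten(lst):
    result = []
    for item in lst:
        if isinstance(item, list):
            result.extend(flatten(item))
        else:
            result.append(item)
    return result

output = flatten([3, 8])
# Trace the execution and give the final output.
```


flatten([3, 8])
Processing each element:
  3 is not a list -> append 3
  8 is not a list -> append 8
= [3, 8]


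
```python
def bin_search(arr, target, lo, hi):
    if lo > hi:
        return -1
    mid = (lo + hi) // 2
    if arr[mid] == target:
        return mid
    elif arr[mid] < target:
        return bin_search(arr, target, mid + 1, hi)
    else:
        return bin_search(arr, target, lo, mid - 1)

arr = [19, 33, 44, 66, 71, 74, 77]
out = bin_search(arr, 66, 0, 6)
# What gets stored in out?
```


bin_search(arr, 66, 0, 6)
lo=0, hi=6, mid=3, arr[mid]=66
arr[3] == 66, found at index 3
= 3


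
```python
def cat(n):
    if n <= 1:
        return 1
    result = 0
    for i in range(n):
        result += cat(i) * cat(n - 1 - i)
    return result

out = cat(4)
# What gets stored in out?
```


cat(4)
= sum of cat(i) * cat(4-1-i) for i in 0..3
First compute sub-values bottom-up:
  cat(0) = 1, cat(1) = 1
  cat(2) = 1*1 + 1*1 = 2
  cat(3) = 1*2 + 1*1 + 2*1 = 5
Now cat(4):
  cat(0)*cat(3) = 1*5 = 5
  cat(1)*cat(2) = 1*2 = 2
  cat(2)*cat(1) = 2*1 = 2
  cat(3)*cat(0) = 5*1 = 5
= 5 + 2 + 2 + 5
= 14


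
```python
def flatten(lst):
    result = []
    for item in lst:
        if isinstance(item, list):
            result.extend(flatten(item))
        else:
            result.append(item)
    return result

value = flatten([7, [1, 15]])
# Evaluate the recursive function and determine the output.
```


flatten([7, [1, 15]])
Processing each element:
  7 is not a list -> append 7
  [1, 15] is a list -> flatten recursively -> [1, 15]
= [7, 1, 15]


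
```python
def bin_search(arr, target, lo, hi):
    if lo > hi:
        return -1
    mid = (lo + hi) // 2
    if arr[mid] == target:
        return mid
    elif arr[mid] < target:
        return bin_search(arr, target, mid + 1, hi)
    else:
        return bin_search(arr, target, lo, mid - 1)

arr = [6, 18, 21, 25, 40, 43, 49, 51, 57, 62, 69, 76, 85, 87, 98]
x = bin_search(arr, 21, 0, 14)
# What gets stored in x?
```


bin_search(arr, 21, 0, 14)
lo=0, hi=14, mid=7, arr[mid]=51
51 > 21, search left half
lo=0, hi=6, mid=3, arr[mid]=25
25 > 21, search left half
lo=0, hi=2, mid=1, arr[mid]=18
18 < 21, search right half
lo=2, hi=2, mid=2, arr[mid]=21
arr[2] == 21, found at index 2
= 2


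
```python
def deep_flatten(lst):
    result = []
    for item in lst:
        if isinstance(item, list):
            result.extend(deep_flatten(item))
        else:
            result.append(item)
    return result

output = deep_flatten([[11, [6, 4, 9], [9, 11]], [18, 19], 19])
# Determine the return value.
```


deep_flatten([[11, [6, 4, 9], [9, 11]], [18, 19], 19])
Processing each element:
  [11, [6, 4, 9], [9, 11]] is a list -> deep_flatten recursively -> [11, 6, 4, 9, 9, 11]
  [18, 19] is a list -> deep_flatten recursively -> [18, 19]
  19 is not a list -> append 19
= [11, 6, 4, 9, 9, 11, 18, 19, 19]


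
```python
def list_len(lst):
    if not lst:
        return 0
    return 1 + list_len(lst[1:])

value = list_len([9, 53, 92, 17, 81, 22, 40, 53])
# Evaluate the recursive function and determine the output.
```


list_len([9, 53, 92, 17, 81, 22, 40, 53])
= 1 + list_len([53, 92, 17, 81, 22, 40, 53])
= 1 + 1 + list_len([92, 17, 81, 22, 40, 53])
= 1 + 1 + 1 + list_len([17, 81, 22, 40, 53])
= 1 + 1 + 1 + 1 + list_len([81, 22, 40, 53])
= 1 + 1 + 1 + 1 + 1 + list_len([22, 40, 53])
= 1 + 1 + 1 + 1 + 1 + 1 + list_len([40, 53])
= 1 + 1 + 1 + 1 + 1 + 1 + 1 + list_len([53])
= 1 + 1 + 1 + 1 + 1 + 1 + 1 + 1 + list_len([])
= 1 + 1 + 1 + 1 + 1 + 1 + 1 + 1 + 0
= 8


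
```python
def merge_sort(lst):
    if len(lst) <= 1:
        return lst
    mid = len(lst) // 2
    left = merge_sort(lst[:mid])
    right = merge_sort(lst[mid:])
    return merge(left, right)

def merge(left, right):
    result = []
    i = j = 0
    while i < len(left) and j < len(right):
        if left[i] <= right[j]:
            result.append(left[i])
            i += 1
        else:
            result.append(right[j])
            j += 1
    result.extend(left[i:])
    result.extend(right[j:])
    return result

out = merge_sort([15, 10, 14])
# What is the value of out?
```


merge_sort([15, 10, 14])
Split into [15] and [10, 14]
Left sorted: [15]
Right sorted: [10, 14]
Merge [15] and [10, 14]
= [10, 14, 15]


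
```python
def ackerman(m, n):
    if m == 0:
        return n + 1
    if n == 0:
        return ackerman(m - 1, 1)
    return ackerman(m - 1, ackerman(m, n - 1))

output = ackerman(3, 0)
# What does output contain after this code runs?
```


ackerman(3, 0)
n == 0: return ackerman(2, 1)
= ackerman(2, 1) = 5
= 5


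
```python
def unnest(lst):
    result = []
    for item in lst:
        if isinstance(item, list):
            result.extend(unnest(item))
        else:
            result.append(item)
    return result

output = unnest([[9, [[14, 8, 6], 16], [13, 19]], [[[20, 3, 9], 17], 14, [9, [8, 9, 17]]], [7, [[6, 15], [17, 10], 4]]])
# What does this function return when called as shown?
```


unnest([[9, [[14, 8, 6], 16], [13, 19]], [[[20, 3, 9], 17], 14, [9, [8, 9, 17]]], [7, [[6, 15], [17, 10], 4]]])
Processing each element:
  [9, [[14, 8, 6], 16], [13, 19]] is a list -> unnest recursively -> [9, 14, 8, 6, 16, 13, 19]
  [[[20, 3, 9], 17], 14, [9, [8, 9, 17]]] is a list -> unnest recursively -> [20, 3, 9, 17, 14, 9, 8, 9, 17]
  [7, [[6, 15], [17, 10], 4]] is a list -> unnest recursively -> [7, 6, 15, 17, 10, 4]
= [9, 14, 8, 6, 16, 13, 19, 20, 3, 9, 17, 14, 9, 8, 9, 17, 7, 6, 15, 17, 10, 4]


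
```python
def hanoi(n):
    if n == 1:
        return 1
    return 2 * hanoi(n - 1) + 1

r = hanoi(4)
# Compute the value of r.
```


hanoi(4)
= 2 * hanoi(3) + 1
= 2 * (2 * hanoi(2) + 1) + 1
= 2 * (2 * (2 * hanoi(1) + 1) + 1) + 1
Now compute bottom-up:
hanoi(1) = 1
hanoi(2) = 2 * 1 + 1 = 3
hanoi(3) = 2 * 3 + 1 = 7
hanoi(4) = 2 * 7 + 1 = 15
= 15


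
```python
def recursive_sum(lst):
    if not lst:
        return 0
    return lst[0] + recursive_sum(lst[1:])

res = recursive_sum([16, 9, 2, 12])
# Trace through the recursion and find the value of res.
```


recursive_sum([16, 9, 2, 12])
= 16 + recursive_sum([9, 2, 12])
= 16 + 9 + recursive_sum([2, 12])
= 16 + 9 + 2 + recursive_sum([12])
= 16 + 9 + 2 + 12 + recursive_sum([])
= 16 + 9 + 2 + 12 + 0
= 39


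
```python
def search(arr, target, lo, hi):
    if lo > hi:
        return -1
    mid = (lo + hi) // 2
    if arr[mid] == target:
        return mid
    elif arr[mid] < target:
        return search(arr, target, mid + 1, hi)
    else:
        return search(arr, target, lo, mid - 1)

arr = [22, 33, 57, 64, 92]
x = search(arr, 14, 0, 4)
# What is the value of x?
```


search(arr, 14, 0, 4)
lo=0, hi=4, mid=2, arr[mid]=57
57 > 14, search left half
lo=0, hi=1, mid=0, arr[mid]=22
22 > 14, search left half
lo > hi, target not found, return -1
= -1


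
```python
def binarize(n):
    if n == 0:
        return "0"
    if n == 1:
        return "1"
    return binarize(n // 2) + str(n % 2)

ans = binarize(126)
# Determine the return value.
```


binarize(126)
= binarize(63) + "0"
= binarize(31) + "1" + "0"
= binarize(15) + "1" + "1" + "0"
= binarize(7) + "1" + "1" + "1" + "0"
= binarize(3) + "1" + "1" + "1" + "1" + "0"
= binarize(1) + "1" + "1" + "1" + "1" + "1" + "0"
= "1" + "1" + "1" + "1" + "1" + "1" + "0"
= "1111110"


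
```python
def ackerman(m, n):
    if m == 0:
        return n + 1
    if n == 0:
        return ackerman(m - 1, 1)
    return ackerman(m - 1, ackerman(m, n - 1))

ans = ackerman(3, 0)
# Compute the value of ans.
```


ackerman(3, 0)
n == 0: return ackerman(2, 1)
= ackerman(2, 1) = 5
= 5


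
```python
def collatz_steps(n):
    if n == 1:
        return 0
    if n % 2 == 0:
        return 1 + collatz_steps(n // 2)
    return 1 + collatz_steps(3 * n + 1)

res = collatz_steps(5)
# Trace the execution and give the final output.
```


collatz_steps(5)
5 is odd -> 3*5+1 = 16 -> collatz_steps(16)
16 is even -> collatz_steps(8)
8 is even -> collatz_steps(4)
4 is even -> collatz_steps(2)
2 is even -> collatz_steps(1)
Reached 1 after 5 steps
= 5


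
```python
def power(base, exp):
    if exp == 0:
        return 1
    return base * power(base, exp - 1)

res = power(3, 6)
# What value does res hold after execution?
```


power(3, 6)
= 3 * power(3, 5)
= 3 * 3 * power(3, 4)
= 3 * 3 * 3 * power(3, 3)
= 3 * 3 * 3 * 3 * power(3, 2)
= 3 * 3 * 3 * 3 * 3 * power(3, 1)
= 3 * 3 * 3 * 3 * 3 * 3 * power(3, 0)
= 3 * 3 * 3 * 3 * 3 * 3 * 1
= 729


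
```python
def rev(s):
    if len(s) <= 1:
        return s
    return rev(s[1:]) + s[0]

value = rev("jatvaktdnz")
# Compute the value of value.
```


rev("jatvaktdnz")
= rev("atvaktdnz") + "j"
= rev("tvaktdnz") + "a" + "j"
= rev("vaktdnz") + "t" + "a" + "j"
= rev("aktdnz") + "v" + "t" + "a" + "j"
= rev("ktdnz") + "a" + "v" + "t" + "a" + "j"
= rev("tdnz") + "k" + "a" + "v" + "t" + "a" + "j"
= rev("dnz") + "t" + "k" + "a" + "v" + "t" + "a" + "j"
= rev("nz") + "d" + "t" + "k" + "a" + "v" + "t" + "a" + "j"
= rev("z") + "n" + "d" + "t" + "k" + "a" + "v" + "t" + "a" + "j"
= "z" + "n" + "d" + "t" + "k" + "a" + "v" + "t" + "a" + "j"
= "zndtkavtaj"


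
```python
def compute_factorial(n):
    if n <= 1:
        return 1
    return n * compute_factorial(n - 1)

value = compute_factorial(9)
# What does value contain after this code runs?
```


compute_factorial(9)
= 9 * compute_factorial(8)
= 9 * 8 * compute_factorial(7)
= 9 * 8 * 7 * compute_factorial(6)
= 9 * 8 * 7 * 6 * compute_factorial(5)
= 9 * 8 * 7 * 6 * 5 * compute_factorial(4)
= 9 * 8 * 7 * 6 * 5 * 4 * compute_factorial(3)
= 9 * 8 * 7 * 6 * 5 * 4 * 3 * compute_factorial(2)
= 9 * 8 * 7 * 6 * 5 * 4 * 3 * 2 * compute_factorial(1)
= 9 * 8 * 7 * 6 * 5 * 4 * 3 * 2 * 1
= 362880


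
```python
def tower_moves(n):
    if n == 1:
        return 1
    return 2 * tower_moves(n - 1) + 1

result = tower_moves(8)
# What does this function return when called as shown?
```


tower_moves(8)
= 2 * tower_moves(7) + 1
= 2 * (2 * tower_moves(6) + 1) + 1
= 2 * (2 * (2 * tower_moves(5) + 1) + 1) + 1
= 2 * (2 * (2 * (2 * tower_moves(4) + 1) + 1) + 1) + 1
= 2 * (2 * (2 * (2 * (2 * tower_moves(3) + 1) + 1) + 1) + 1) + 1
= 2 * (2 * (2 * (2 * (2 * (2 * tower_moves(2) + 1) + 1) + 1) + 1) + 1) + 1
= 2 * (2 * (2 * (2 * (2 * (2 * (2 * tower_moves(1) + 1) + 1) + 1) + 1) + 1) + 1) + 1
Now compute bottom-up:
tower_moves(1) = 1
tower_moves(2) = 2 * 1 + 1 = 3
tower_moves(3) = 2 * 3 + 1 = 7
tower_moves(4) = 2 * 7 + 1 = 15
tower_moves(5) = 2 * 15 + 1 = 31
tower_moves(6) = 2 * 31 + 1 = 63
tower_moves(7) = 2 * 63 + 1 = 127
tower_moves(8) = 2 * 127 + 1 = 255
= 255


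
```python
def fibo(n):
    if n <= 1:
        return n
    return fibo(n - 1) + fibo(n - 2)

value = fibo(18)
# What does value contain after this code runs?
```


fibo(18)
= fibo(17) + fibo(16)
= (fibo(16) + fibo(15)) + fibo(16)
Computing bottom-up: fibo(0)=0, fibo(1)=1, fibo(2)=1, fibo(3)=2, fibo(4)=3, fibo(5)=5, fibo(6)=8, fibo(7)=13, fibo(8)=21, fibo(9)=34, fibo(10)=55, fibo(11)=89, fibo(12)=144, fibo(13)=233, fibo(14)=377, fibo(15)=610, fibo(16)=987, fibo(17)=1597, fibo(18)=2584
= 2584


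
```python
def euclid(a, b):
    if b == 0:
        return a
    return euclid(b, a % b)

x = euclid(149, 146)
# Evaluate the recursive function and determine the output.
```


euclid(149, 146)
= euclid(146, 149 % 146) = euclid(146, 3)
= euclid(3, 146 % 3) = euclid(3, 2)
= euclid(2, 3 % 2) = euclid(2, 1)
= euclid(1, 2 % 1) = euclid(1, 0)
b == 0, return a = 1


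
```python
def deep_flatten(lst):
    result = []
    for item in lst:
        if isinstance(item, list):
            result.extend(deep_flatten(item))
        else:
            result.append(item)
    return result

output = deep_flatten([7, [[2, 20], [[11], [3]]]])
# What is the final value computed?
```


deep_flatten([7, [[2, 20], [[11], [3]]]])
Processing each element:
  7 is not a list -> append 7
  [[2, 20], [[11], [3]]] is a list -> deep_flatten recursively -> [2, 20, 11, 3]
= [7, 2, 20, 11, 3]
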